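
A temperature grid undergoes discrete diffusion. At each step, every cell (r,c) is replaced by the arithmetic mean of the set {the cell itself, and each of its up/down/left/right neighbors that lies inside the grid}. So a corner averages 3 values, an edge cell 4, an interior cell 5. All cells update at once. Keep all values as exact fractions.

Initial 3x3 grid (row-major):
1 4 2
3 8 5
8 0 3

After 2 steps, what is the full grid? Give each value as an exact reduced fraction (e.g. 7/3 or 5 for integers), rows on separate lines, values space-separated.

After step 1:
  8/3 15/4 11/3
  5 4 9/2
  11/3 19/4 8/3
After step 2:
  137/36 169/48 143/36
  23/6 22/5 89/24
  161/36 181/48 143/36

Answer: 137/36 169/48 143/36
23/6 22/5 89/24
161/36 181/48 143/36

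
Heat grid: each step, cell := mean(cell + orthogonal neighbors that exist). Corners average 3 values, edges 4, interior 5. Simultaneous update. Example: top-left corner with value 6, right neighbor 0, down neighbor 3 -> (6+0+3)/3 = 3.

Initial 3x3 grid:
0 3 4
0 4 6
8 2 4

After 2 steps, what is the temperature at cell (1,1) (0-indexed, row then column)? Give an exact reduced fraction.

Answer: 71/20

Derivation:
Step 1: cell (1,1) = 3
Step 2: cell (1,1) = 71/20
Full grid after step 2:
  9/4 133/48 139/36
  31/12 71/20 95/24
  65/18 89/24 13/3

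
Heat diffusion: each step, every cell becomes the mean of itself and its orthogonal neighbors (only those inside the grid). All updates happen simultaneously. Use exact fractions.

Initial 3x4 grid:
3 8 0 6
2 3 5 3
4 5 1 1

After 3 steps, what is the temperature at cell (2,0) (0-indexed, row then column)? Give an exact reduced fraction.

Answer: 7801/2160

Derivation:
Step 1: cell (2,0) = 11/3
Step 2: cell (2,0) = 119/36
Step 3: cell (2,0) = 7801/2160
Full grid after step 3:
  8501/2160 5281/1440 1829/480 199/60
  85/24 151/40 3779/1200 9391/2880
  7801/2160 4631/1440 4577/1440 364/135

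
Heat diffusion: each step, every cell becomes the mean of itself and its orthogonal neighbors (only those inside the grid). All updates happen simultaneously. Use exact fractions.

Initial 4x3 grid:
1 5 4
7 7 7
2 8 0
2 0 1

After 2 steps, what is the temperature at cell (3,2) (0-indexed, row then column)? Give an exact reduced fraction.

Step 1: cell (3,2) = 1/3
Step 2: cell (3,2) = 85/36
Full grid after step 2:
  77/18 1243/240 169/36
  151/30 116/25 619/120
  103/30 217/50 367/120
  53/18 469/240 85/36

Answer: 85/36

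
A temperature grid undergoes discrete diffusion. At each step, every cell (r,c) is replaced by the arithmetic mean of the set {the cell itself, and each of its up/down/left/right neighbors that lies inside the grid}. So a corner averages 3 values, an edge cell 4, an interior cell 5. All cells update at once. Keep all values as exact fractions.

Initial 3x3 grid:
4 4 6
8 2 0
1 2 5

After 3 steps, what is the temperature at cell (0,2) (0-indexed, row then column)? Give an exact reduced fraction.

Answer: 7577/2160

Derivation:
Step 1: cell (0,2) = 10/3
Step 2: cell (0,2) = 127/36
Step 3: cell (0,2) = 7577/2160
Full grid after step 3:
  8867/2160 3419/900 7577/2160
  17993/4800 10349/3000 45329/14400
  7357/2160 2453/800 6227/2160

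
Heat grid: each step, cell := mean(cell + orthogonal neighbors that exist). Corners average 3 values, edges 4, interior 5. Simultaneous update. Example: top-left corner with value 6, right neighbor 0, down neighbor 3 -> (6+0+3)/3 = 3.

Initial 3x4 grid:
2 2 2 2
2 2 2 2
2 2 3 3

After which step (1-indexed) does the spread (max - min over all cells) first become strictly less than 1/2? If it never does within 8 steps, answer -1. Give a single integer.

Step 1: max=8/3, min=2, spread=2/3
Step 2: max=89/36, min=2, spread=17/36
  -> spread < 1/2 first at step 2
Step 3: max=322/135, min=2, spread=52/135
Step 4: max=300449/129600, min=3647/1800, spread=7573/25920
Step 5: max=17721001/7776000, min=55217/27000, spread=363701/1555200
Step 6: max=1048973999/466560000, min=1487413/720000, spread=681043/3732480
Step 7: max=62356537141/27993600000, min=404682089/194400000, spread=163292653/1119744000
Step 8: max=3714059884319/1679616000000, min=12221139163/5832000000, spread=1554974443/13436928000

Answer: 2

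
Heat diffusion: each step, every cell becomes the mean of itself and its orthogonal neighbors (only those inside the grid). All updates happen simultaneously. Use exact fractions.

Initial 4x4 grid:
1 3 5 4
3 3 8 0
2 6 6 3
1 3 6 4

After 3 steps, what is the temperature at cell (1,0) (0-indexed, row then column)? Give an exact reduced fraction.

Step 1: cell (1,0) = 9/4
Step 2: cell (1,0) = 731/240
Step 3: cell (1,0) = 4333/1440
Full grid after step 3:
  6701/2160 2477/720 1621/400 341/90
  4333/1440 23303/6000 81/20 1651/400
  7883/2400 1887/500 26921/6000 14791/3600
  19/6 9413/2400 30527/7200 9443/2160

Answer: 4333/1440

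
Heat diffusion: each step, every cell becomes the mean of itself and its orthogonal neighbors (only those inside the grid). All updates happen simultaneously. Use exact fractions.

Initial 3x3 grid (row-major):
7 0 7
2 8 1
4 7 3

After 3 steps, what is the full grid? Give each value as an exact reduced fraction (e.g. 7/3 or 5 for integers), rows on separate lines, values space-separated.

Answer: 2957/720 31501/7200 8401/2160
66877/14400 6181/1500 63127/14400
9611/2160 11317/2400 9061/2160

Derivation:
After step 1:
  3 11/2 8/3
  21/4 18/5 19/4
  13/3 11/2 11/3
After step 2:
  55/12 443/120 155/36
  971/240 123/25 881/240
  181/36 171/40 167/36
After step 3:
  2957/720 31501/7200 8401/2160
  66877/14400 6181/1500 63127/14400
  9611/2160 11317/2400 9061/2160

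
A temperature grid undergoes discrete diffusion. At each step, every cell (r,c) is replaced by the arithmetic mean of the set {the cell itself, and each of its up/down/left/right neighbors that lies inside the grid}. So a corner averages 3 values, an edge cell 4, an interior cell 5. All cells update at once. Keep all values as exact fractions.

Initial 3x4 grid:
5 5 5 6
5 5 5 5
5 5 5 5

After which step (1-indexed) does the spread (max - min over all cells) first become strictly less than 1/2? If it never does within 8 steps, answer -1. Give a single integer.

Answer: 1

Derivation:
Step 1: max=16/3, min=5, spread=1/3
  -> spread < 1/2 first at step 1
Step 2: max=95/18, min=5, spread=5/18
Step 3: max=1121/216, min=5, spread=41/216
Step 4: max=133817/25920, min=5, spread=4217/25920
Step 5: max=7985149/1555200, min=36079/7200, spread=38417/311040
Step 6: max=477760211/93312000, min=722597/144000, spread=1903471/18662400
Step 7: max=28594589089/5598720000, min=21715759/4320000, spread=18038617/223948800
Step 8: max=1712884182851/335923200000, min=1956926759/388800000, spread=883978523/13436928000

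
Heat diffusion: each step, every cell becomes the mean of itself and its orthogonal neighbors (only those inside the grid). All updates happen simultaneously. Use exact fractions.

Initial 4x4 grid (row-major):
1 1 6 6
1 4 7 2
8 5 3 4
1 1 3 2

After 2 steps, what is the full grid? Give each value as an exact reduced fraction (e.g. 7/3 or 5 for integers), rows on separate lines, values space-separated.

After step 1:
  1 3 5 14/3
  7/2 18/5 22/5 19/4
  15/4 21/5 22/5 11/4
  10/3 5/2 9/4 3
After step 2:
  5/2 63/20 64/15 173/36
  237/80 187/50 443/100 497/120
  887/240 369/100 18/5 149/40
  115/36 737/240 243/80 8/3

Answer: 5/2 63/20 64/15 173/36
237/80 187/50 443/100 497/120
887/240 369/100 18/5 149/40
115/36 737/240 243/80 8/3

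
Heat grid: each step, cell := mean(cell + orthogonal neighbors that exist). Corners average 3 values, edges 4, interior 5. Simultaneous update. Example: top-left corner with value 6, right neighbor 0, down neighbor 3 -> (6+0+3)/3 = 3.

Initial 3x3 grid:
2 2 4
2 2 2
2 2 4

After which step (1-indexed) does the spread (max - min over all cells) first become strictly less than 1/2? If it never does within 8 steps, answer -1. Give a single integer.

Step 1: max=3, min=2, spread=1
Step 2: max=49/18, min=2, spread=13/18
Step 3: max=1877/720, min=155/72, spread=109/240
  -> spread < 1/2 first at step 3
Step 4: max=32549/12960, min=3961/1800, spread=20149/64800
Step 5: max=6413933/2592000, min=586891/259200, spread=545023/2592000
Step 6: max=378423751/155520000, min=7411237/3240000, spread=36295/248832
Step 7: max=22547570597/9331200000, min=1799335831/777600000, spread=305773/2985984
Step 8: max=1343058670159/559872000000, min=18094575497/7776000000, spread=2575951/35831808

Answer: 3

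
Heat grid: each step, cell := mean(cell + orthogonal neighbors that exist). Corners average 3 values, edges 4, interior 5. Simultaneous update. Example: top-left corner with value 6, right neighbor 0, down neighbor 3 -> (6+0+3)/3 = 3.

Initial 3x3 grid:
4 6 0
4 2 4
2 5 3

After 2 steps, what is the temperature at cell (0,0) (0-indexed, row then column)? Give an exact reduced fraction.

Step 1: cell (0,0) = 14/3
Step 2: cell (0,0) = 32/9
Full grid after step 2:
  32/9 19/5 103/36
  233/60 309/100 827/240
  29/9 223/60 37/12

Answer: 32/9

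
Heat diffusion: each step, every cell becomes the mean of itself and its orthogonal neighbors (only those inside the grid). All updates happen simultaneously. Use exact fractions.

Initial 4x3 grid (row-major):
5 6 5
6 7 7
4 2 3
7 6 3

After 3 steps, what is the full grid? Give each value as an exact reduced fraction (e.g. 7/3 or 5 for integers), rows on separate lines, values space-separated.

Answer: 3019/540 3239/576 1003/180
7721/1440 6311/1200 829/160
7211/1440 289/60 2197/480
10579/2160 6587/1440 1051/240

Derivation:
After step 1:
  17/3 23/4 6
  11/2 28/5 11/2
  19/4 22/5 15/4
  17/3 9/2 4
After step 2:
  203/36 1381/240 23/4
  1291/240 107/20 417/80
  1219/240 23/5 353/80
  179/36 557/120 49/12
After step 3:
  3019/540 3239/576 1003/180
  7721/1440 6311/1200 829/160
  7211/1440 289/60 2197/480
  10579/2160 6587/1440 1051/240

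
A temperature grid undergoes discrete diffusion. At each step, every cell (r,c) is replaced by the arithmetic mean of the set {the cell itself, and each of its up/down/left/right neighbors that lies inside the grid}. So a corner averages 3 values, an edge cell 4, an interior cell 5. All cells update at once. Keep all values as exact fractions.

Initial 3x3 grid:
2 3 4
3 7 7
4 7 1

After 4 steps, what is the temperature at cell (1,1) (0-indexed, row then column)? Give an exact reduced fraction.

Answer: 268637/60000

Derivation:
Step 1: cell (1,1) = 27/5
Step 2: cell (1,1) = 229/50
Step 3: cell (1,1) = 4571/1000
Step 4: cell (1,1) = 268637/60000
Full grid after step 4:
  16699/4050 933089/216000 580793/129600
  933089/216000 268637/60000 4045981/864000
  580793/129600 4045981/864000 11467/2400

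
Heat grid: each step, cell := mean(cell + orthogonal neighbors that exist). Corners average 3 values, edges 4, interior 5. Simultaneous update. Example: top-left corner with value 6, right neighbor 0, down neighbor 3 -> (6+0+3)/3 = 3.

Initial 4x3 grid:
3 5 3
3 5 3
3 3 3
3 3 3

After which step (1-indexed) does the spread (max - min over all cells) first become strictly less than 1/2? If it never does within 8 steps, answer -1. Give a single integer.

Answer: 5

Derivation:
Step 1: max=4, min=3, spread=1
Step 2: max=227/60, min=3, spread=47/60
Step 3: max=13381/3600, min=617/200, spread=91/144
Step 4: max=787199/216000, min=3773/1200, spread=108059/216000
Step 5: max=46743661/12960000, min=762659/240000, spread=222403/518400
  -> spread < 1/2 first at step 5
Step 6: max=2773525799/777600000, min=138960643/43200000, spread=10889369/31104000
Step 7: max=165112455541/46656000000, min=8408191537/2592000000, spread=110120063/373248000
Step 8: max=9835039516319/2799360000000, min=169485327161/51840000000, spread=5462654797/22394880000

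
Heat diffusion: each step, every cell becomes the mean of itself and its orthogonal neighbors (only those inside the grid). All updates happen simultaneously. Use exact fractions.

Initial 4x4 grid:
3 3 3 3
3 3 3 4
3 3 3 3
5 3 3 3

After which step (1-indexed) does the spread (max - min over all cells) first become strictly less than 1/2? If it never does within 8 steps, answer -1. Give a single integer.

Answer: 3

Derivation:
Step 1: max=11/3, min=3, spread=2/3
Step 2: max=32/9, min=3, spread=5/9
Step 3: max=365/108, min=73/24, spread=73/216
  -> spread < 1/2 first at step 3
Step 4: max=10763/3240, min=11039/3600, spread=8279/32400
Step 5: max=1590031/486000, min=333773/108000, spread=35221/194400
Step 6: max=11822647/3645000, min=10063807/3240000, spread=4006913/29160000
Step 7: max=11275241/3499200, min=757409113/243000000, spread=28792951/273375000
Step 8: max=841835189/262440000, min=45564921257/14580000000, spread=10833303187/131220000000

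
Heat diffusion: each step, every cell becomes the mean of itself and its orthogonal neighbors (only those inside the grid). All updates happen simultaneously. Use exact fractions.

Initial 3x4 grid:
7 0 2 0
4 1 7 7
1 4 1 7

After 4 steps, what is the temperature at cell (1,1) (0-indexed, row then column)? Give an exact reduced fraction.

Answer: 1133651/360000

Derivation:
Step 1: cell (1,1) = 16/5
Step 2: cell (1,1) = 143/50
Step 3: cell (1,1) = 9617/3000
Step 4: cell (1,1) = 1133651/360000
Full grid after step 4:
  390041/129600 675601/216000 237847/72000 52369/14400
  2665339/864000 1133651/360000 432917/120000 371411/96000
  14633/4800 59873/18000 22331/6000 59519/14400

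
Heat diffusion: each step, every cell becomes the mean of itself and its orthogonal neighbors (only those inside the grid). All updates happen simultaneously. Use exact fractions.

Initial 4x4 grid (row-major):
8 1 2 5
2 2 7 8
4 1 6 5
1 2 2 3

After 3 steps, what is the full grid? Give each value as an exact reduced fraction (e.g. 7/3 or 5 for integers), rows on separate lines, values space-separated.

After step 1:
  11/3 13/4 15/4 5
  4 13/5 5 25/4
  2 3 21/5 11/2
  7/3 3/2 13/4 10/3
After step 2:
  131/36 199/60 17/4 5
  46/15 357/100 109/25 87/16
  17/6 133/50 419/100 1157/240
  35/18 121/48 737/240 145/36
After step 3:
  451/135 6649/1800 2539/600 235/48
  5899/1800 1273/375 8723/2000 11771/2400
  4727/1800 18929/6000 11461/3000 33257/7200
  1051/432 18353/7200 24857/7200 4291/1080

Answer: 451/135 6649/1800 2539/600 235/48
5899/1800 1273/375 8723/2000 11771/2400
4727/1800 18929/6000 11461/3000 33257/7200
1051/432 18353/7200 24857/7200 4291/1080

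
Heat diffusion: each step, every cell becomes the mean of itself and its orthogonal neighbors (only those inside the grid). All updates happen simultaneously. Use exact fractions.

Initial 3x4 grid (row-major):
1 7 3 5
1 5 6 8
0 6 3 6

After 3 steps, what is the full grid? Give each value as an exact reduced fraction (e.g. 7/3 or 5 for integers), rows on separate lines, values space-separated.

Answer: 41/12 639/160 7261/1440 1157/216
8867/2880 4933/1200 1961/400 5339/960
689/216 5491/1440 7181/1440 581/108

Derivation:
After step 1:
  3 4 21/4 16/3
  7/4 5 5 25/4
  7/3 7/2 21/4 17/3
After step 2:
  35/12 69/16 235/48 101/18
  145/48 77/20 107/20 89/16
  91/36 193/48 233/48 103/18
After step 3:
  41/12 639/160 7261/1440 1157/216
  8867/2880 4933/1200 1961/400 5339/960
  689/216 5491/1440 7181/1440 581/108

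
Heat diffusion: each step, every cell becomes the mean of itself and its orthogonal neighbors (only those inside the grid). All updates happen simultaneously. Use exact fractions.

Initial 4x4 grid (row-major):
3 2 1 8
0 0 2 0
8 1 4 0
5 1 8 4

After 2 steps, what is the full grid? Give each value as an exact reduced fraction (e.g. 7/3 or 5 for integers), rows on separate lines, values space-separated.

Answer: 71/36 89/48 183/80 35/12
107/48 189/100 223/100 89/40
823/240 281/100 269/100 23/8
143/36 58/15 15/4 41/12

Derivation:
After step 1:
  5/3 3/2 13/4 3
  11/4 1 7/5 5/2
  7/2 14/5 3 2
  14/3 15/4 17/4 4
After step 2:
  71/36 89/48 183/80 35/12
  107/48 189/100 223/100 89/40
  823/240 281/100 269/100 23/8
  143/36 58/15 15/4 41/12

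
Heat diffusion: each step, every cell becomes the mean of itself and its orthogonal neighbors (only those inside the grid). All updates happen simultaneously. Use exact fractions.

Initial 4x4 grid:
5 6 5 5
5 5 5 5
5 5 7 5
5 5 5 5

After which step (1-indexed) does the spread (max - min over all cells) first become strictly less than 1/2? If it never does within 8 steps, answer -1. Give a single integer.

Answer: 2

Derivation:
Step 1: max=11/2, min=5, spread=1/2
Step 2: max=136/25, min=5, spread=11/25
  -> spread < 1/2 first at step 2
Step 3: max=6367/1200, min=613/120, spread=79/400
Step 4: max=28571/5400, min=3691/720, spread=1777/10800
Step 5: max=5688391/1080000, min=185863/36000, spread=112501/1080000
Step 6: max=12789379/2430000, min=16763953/3240000, spread=865657/9720000
Step 7: max=765713237/145800000, min=504258301/97200000, spread=18651571/291600000
Step 8: max=2868656527/546750000, min=1009745611/194400000, spread=459951937/8748000000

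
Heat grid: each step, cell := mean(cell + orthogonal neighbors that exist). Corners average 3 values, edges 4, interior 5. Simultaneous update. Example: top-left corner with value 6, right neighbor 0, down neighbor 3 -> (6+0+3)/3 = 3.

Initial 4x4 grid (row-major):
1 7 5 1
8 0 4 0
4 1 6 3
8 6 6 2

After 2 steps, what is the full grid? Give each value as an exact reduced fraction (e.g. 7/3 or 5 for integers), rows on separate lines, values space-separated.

Answer: 71/18 101/24 25/8 11/4
107/24 169/50 69/20 39/16
179/40 219/50 363/100 149/48
11/2 393/80 215/48 137/36

Derivation:
After step 1:
  16/3 13/4 17/4 2
  13/4 4 3 2
  21/4 17/5 4 11/4
  6 21/4 5 11/3
After step 2:
  71/18 101/24 25/8 11/4
  107/24 169/50 69/20 39/16
  179/40 219/50 363/100 149/48
  11/2 393/80 215/48 137/36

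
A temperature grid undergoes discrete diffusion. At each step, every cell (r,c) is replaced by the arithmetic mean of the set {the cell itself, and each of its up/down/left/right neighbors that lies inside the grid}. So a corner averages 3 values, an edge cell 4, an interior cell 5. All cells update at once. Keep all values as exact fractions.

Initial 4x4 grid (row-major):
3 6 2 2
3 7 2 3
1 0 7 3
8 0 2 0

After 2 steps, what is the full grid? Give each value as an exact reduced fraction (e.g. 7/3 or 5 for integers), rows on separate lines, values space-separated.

After step 1:
  4 9/2 3 7/3
  7/2 18/5 21/5 5/2
  3 3 14/5 13/4
  3 5/2 9/4 5/3
After step 2:
  4 151/40 421/120 47/18
  141/40 94/25 161/50 737/240
  25/8 149/50 31/10 613/240
  17/6 43/16 553/240 43/18

Answer: 4 151/40 421/120 47/18
141/40 94/25 161/50 737/240
25/8 149/50 31/10 613/240
17/6 43/16 553/240 43/18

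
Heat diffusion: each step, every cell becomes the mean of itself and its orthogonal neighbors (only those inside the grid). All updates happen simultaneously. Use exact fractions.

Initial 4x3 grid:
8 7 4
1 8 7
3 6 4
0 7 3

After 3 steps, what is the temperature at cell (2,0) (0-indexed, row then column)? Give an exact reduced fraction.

Answer: 7481/1800

Derivation:
Step 1: cell (2,0) = 5/2
Step 2: cell (2,0) = 493/120
Step 3: cell (2,0) = 7481/1800
Full grid after step 3:
  11753/2160 85003/14400 237/40
  18217/3600 1997/375 13703/2400
  7481/1800 9649/2000 36049/7200
  4243/1080 1261/300 10231/2160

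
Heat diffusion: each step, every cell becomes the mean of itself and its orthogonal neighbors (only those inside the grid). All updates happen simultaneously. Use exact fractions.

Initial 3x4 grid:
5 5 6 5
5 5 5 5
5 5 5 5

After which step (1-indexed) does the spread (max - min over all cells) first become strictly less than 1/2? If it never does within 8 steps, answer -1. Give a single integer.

Step 1: max=16/3, min=5, spread=1/3
  -> spread < 1/2 first at step 1
Step 2: max=631/120, min=5, spread=31/120
Step 3: max=5611/1080, min=5, spread=211/1080
Step 4: max=556897/108000, min=9047/1800, spread=14077/108000
Step 5: max=5000407/972000, min=543683/108000, spread=5363/48600
Step 6: max=149540809/29160000, min=302869/60000, spread=93859/1166400
Step 7: max=8958274481/1749600000, min=491336467/97200000, spread=4568723/69984000
Step 8: max=536660435629/104976000000, min=14761618889/2916000000, spread=8387449/167961600

Answer: 1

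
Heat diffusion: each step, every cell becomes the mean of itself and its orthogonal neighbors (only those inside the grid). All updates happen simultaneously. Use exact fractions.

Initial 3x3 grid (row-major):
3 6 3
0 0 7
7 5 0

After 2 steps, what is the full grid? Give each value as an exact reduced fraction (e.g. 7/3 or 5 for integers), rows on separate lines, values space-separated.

After step 1:
  3 3 16/3
  5/2 18/5 5/2
  4 3 4
After step 2:
  17/6 56/15 65/18
  131/40 73/25 463/120
  19/6 73/20 19/6

Answer: 17/6 56/15 65/18
131/40 73/25 463/120
19/6 73/20 19/6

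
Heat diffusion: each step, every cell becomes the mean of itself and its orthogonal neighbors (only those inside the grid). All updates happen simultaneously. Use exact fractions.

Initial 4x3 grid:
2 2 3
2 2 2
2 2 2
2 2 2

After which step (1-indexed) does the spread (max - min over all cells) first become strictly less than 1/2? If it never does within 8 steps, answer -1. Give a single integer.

Answer: 1

Derivation:
Step 1: max=7/3, min=2, spread=1/3
  -> spread < 1/2 first at step 1
Step 2: max=41/18, min=2, spread=5/18
Step 3: max=473/216, min=2, spread=41/216
Step 4: max=56057/25920, min=2, spread=4217/25920
Step 5: max=3319549/1555200, min=14479/7200, spread=38417/311040
Step 6: max=197824211/93312000, min=290597/144000, spread=1903471/18662400
Step 7: max=11798429089/5598720000, min=8755759/4320000, spread=18038617/223948800
Step 8: max=705114582851/335923200000, min=790526759/388800000, spread=883978523/13436928000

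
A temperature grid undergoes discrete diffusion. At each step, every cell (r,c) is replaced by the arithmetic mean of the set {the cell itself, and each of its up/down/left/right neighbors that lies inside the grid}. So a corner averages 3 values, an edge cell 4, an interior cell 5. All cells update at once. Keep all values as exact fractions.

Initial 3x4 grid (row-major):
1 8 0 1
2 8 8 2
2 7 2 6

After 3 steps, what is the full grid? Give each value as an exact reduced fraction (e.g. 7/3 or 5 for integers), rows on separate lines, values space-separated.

After step 1:
  11/3 17/4 17/4 1
  13/4 33/5 4 17/4
  11/3 19/4 23/4 10/3
After step 2:
  67/18 563/120 27/8 19/6
  1031/240 457/100 497/100 151/48
  35/9 623/120 107/24 40/9
After step 3:
  9151/2160 14723/3600 4861/1200 155/48
  59317/14400 28463/6000 24623/6000 56617/14400
  9631/2160 8149/1800 8579/1800 1735/432

Answer: 9151/2160 14723/3600 4861/1200 155/48
59317/14400 28463/6000 24623/6000 56617/14400
9631/2160 8149/1800 8579/1800 1735/432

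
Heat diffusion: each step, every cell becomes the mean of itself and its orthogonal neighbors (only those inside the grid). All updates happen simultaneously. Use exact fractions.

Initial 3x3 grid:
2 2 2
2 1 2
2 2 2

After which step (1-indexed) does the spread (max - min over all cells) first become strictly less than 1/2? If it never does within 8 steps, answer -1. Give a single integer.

Answer: 1

Derivation:
Step 1: max=2, min=7/4, spread=1/4
  -> spread < 1/2 first at step 1
Step 2: max=151/80, min=44/25, spread=51/400
Step 3: max=673/360, min=8777/4800, spread=589/14400
Step 4: max=534919/288000, min=55057/30000, spread=31859/1440000
Step 5: max=3335279/1800000, min=31868393/17280000, spread=751427/86400000
Step 6: max=1918536871/1036800000, min=199365313/108000000, spread=23149331/5184000000
Step 7: max=11985068111/6480000000, min=114933345737/62208000000, spread=616540643/311040000000
Step 8: max=6901027991239/3732480000000, min=718487546017/388800000000, spread=17737747379/18662400000000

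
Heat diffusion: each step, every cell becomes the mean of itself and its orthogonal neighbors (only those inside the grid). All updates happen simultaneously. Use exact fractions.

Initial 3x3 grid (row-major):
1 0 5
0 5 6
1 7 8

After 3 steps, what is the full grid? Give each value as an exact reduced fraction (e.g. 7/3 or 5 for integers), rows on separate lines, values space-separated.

After step 1:
  1/3 11/4 11/3
  7/4 18/5 6
  8/3 21/4 7
After step 2:
  29/18 207/80 149/36
  167/80 387/100 76/15
  29/9 1111/240 73/12
After step 3:
  2263/1080 4883/1600 8491/2160
  12949/4800 21889/6000 17243/3600
  1789/540 64097/14400 3787/720

Answer: 2263/1080 4883/1600 8491/2160
12949/4800 21889/6000 17243/3600
1789/540 64097/14400 3787/720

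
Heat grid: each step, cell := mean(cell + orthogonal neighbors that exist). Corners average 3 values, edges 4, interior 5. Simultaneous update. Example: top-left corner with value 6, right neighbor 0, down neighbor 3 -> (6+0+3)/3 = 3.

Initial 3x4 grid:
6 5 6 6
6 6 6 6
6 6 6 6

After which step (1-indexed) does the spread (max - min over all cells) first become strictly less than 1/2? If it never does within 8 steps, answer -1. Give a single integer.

Answer: 1

Derivation:
Step 1: max=6, min=17/3, spread=1/3
  -> spread < 1/2 first at step 1
Step 2: max=6, min=689/120, spread=31/120
Step 3: max=6, min=6269/1080, spread=211/1080
Step 4: max=10753/1800, min=631103/108000, spread=14077/108000
Step 5: max=644317/108000, min=5691593/972000, spread=5363/48600
Step 6: max=357131/60000, min=171219191/29160000, spread=93859/1166400
Step 7: max=577863533/97200000, min=10287325519/1749600000, spread=4568723/69984000
Step 8: max=17314381111/2916000000, min=618075564371/104976000000, spread=8387449/167961600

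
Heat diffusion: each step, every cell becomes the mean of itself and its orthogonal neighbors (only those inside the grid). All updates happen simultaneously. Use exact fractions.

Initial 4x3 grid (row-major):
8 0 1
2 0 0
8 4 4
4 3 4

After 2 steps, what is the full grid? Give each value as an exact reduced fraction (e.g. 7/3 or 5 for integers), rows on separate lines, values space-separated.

After step 1:
  10/3 9/4 1/3
  9/2 6/5 5/4
  9/2 19/5 3
  5 15/4 11/3
After step 2:
  121/36 427/240 23/18
  203/60 13/5 347/240
  89/20 13/4 703/240
  53/12 973/240 125/36

Answer: 121/36 427/240 23/18
203/60 13/5 347/240
89/20 13/4 703/240
53/12 973/240 125/36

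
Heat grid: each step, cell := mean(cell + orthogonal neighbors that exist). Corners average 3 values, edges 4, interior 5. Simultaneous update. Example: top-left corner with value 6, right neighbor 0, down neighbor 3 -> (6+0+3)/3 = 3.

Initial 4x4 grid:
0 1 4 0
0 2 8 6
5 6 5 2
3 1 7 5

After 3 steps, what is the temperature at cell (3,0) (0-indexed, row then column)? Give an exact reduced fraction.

Step 1: cell (3,0) = 3
Step 2: cell (3,0) = 43/12
Step 3: cell (3,0) = 629/180
Full grid after step 3:
  4109/2160 8941/3600 2393/720 797/216
  17417/7200 3823/1200 11767/3000 1501/360
  7771/2400 1883/500 26983/6000 8161/1800
  629/180 3267/800 32179/7200 10081/2160

Answer: 629/180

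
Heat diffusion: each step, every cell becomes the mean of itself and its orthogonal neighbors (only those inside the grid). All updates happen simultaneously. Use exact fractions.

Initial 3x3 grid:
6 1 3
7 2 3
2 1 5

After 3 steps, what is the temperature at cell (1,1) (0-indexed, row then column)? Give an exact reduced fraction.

Answer: 4763/1500

Derivation:
Step 1: cell (1,1) = 14/5
Step 2: cell (1,1) = 79/25
Step 3: cell (1,1) = 4763/1500
Full grid after step 3:
  7873/2160 1979/600 6413/2160
  17107/4800 4763/1500 42421/14400
  7223/2160 22223/7200 2081/720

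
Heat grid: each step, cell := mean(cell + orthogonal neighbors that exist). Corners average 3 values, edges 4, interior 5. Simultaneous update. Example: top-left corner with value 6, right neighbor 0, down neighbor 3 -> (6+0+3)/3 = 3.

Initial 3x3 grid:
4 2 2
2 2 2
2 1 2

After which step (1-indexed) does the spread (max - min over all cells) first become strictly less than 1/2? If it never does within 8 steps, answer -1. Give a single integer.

Step 1: max=8/3, min=5/3, spread=1
Step 2: max=23/9, min=413/240, spread=601/720
Step 3: max=313/135, min=3883/2160, spread=25/48
Step 4: max=73289/32400, min=245681/129600, spread=211/576
  -> spread < 1/2 first at step 4
Step 5: max=2124929/972000, min=15000307/7776000, spread=1777/6912
Step 6: max=251247851/116640000, min=920779529/466560000, spread=14971/82944
Step 7: max=928625167/437400000, min=55884857563/27993600000, spread=126121/995328
Step 8: max=884191403309/419904000000, min=3387351691361/1679616000000, spread=1062499/11943936

Answer: 4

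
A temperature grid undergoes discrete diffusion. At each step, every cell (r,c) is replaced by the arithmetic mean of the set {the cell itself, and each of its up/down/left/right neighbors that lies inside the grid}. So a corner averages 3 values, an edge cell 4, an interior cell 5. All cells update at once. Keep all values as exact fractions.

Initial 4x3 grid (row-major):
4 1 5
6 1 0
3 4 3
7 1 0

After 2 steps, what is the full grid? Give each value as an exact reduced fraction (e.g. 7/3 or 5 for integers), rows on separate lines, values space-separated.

After step 1:
  11/3 11/4 2
  7/2 12/5 9/4
  5 12/5 7/4
  11/3 3 4/3
After step 2:
  119/36 649/240 7/3
  437/120 133/50 21/10
  437/120 291/100 29/15
  35/9 13/5 73/36

Answer: 119/36 649/240 7/3
437/120 133/50 21/10
437/120 291/100 29/15
35/9 13/5 73/36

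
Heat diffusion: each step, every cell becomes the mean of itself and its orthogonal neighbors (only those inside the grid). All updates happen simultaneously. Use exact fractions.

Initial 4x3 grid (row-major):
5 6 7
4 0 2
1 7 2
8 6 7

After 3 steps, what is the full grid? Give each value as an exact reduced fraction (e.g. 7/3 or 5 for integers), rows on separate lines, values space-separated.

Answer: 253/60 1921/480 3041/720
307/80 1657/400 1837/480
551/120 1671/400 723/160
1757/360 251/48 1153/240

Derivation:
After step 1:
  5 9/2 5
  5/2 19/5 11/4
  5 16/5 9/2
  5 7 5
After step 2:
  4 183/40 49/12
  163/40 67/20 321/80
  157/40 47/10 309/80
  17/3 101/20 11/2
After step 3:
  253/60 1921/480 3041/720
  307/80 1657/400 1837/480
  551/120 1671/400 723/160
  1757/360 251/48 1153/240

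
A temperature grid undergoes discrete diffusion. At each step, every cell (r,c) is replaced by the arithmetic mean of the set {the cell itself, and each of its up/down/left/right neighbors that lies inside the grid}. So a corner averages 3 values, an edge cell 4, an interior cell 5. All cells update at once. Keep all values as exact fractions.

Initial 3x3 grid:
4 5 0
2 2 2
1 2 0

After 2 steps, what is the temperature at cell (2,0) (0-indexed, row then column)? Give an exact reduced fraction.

Step 1: cell (2,0) = 5/3
Step 2: cell (2,0) = 31/18
Full grid after step 2:
  26/9 227/80 73/36
  611/240 197/100 109/60
  31/18 137/80 43/36

Answer: 31/18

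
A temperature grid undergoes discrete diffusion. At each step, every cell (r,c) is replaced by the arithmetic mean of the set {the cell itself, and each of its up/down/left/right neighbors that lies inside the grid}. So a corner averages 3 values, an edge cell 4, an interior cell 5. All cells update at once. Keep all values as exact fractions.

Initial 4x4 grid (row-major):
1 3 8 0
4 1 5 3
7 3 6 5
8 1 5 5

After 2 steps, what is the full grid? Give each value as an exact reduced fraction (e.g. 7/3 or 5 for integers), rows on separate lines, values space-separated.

Answer: 55/18 787/240 931/240 131/36
877/240 179/50 397/100 61/15
1061/240 427/100 22/5 89/20
181/36 523/120 183/40 14/3

Derivation:
After step 1:
  8/3 13/4 4 11/3
  13/4 16/5 23/5 13/4
  11/2 18/5 24/5 19/4
  16/3 17/4 17/4 5
After step 2:
  55/18 787/240 931/240 131/36
  877/240 179/50 397/100 61/15
  1061/240 427/100 22/5 89/20
  181/36 523/120 183/40 14/3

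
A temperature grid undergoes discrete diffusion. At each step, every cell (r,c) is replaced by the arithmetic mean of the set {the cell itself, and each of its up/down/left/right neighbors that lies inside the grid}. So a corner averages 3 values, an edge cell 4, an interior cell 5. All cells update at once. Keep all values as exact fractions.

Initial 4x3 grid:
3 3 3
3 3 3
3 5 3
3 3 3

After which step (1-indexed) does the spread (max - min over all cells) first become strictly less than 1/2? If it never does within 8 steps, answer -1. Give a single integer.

Step 1: max=7/2, min=3, spread=1/2
Step 2: max=173/50, min=3, spread=23/50
  -> spread < 1/2 first at step 2
Step 3: max=8011/2400, min=613/200, spread=131/480
Step 4: max=71351/21600, min=11191/3600, spread=841/4320
Step 5: max=28462051/8640000, min=2253373/720000, spread=56863/345600
Step 6: max=254814341/77760000, min=20429543/6480000, spread=386393/3110400
Step 7: max=101705723131/31104000000, min=8196358813/2592000000, spread=26795339/248832000
Step 8: max=6082535714129/1866240000000, min=493646149667/155520000000, spread=254051069/2985984000

Answer: 2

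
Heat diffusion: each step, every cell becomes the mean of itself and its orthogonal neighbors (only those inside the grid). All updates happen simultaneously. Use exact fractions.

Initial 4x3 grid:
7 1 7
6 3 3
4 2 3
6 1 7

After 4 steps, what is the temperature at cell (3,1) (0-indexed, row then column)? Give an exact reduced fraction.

Answer: 800117/216000

Derivation:
Step 1: cell (3,1) = 4
Step 2: cell (3,1) = 209/60
Step 3: cell (3,1) = 13423/3600
Step 4: cell (3,1) = 800117/216000
Full grid after step 4:
  273391/64800 1747939/432000 126983/32400
  440951/108000 44081/11250 814777/216000
  422531/108000 677771/180000 789937/216000
  62209/16200 800117/216000 236461/64800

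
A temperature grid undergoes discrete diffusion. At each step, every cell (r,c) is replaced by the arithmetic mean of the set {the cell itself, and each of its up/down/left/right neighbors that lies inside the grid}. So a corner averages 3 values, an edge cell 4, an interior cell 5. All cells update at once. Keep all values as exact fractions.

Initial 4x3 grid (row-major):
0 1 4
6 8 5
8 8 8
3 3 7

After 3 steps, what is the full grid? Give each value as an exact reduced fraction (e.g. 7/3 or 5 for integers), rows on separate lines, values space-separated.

After step 1:
  7/3 13/4 10/3
  11/2 28/5 25/4
  25/4 7 7
  14/3 21/4 6
After step 2:
  133/36 871/240 77/18
  1181/240 138/25 1331/240
  281/48 311/50 105/16
  97/18 275/48 73/12
After step 3:
  551/135 61637/14400 4843/1080
  35981/7200 31003/6000 39431/7200
  40291/7200 35863/6000 14647/2400
  611/108 84317/14400 49/8

Answer: 551/135 61637/14400 4843/1080
35981/7200 31003/6000 39431/7200
40291/7200 35863/6000 14647/2400
611/108 84317/14400 49/8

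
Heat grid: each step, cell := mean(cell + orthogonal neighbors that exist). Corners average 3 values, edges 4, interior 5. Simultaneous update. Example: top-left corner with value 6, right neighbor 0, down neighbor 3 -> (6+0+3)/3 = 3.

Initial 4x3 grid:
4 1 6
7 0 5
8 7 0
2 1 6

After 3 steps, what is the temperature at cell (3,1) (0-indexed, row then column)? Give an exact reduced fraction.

Step 1: cell (3,1) = 4
Step 2: cell (3,1) = 33/10
Step 3: cell (3,1) = 2371/600
Full grid after step 3:
  293/72 5671/1600 32/9
  3283/800 8007/2000 2733/800
  32377/7200 1873/500 26927/7200
  8827/2160 2371/600 7277/2160

Answer: 2371/600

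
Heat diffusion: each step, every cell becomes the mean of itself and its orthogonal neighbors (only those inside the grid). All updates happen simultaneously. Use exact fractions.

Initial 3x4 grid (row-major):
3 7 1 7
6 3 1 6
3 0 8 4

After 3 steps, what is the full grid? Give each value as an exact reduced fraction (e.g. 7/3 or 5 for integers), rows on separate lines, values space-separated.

Answer: 8729/2160 14251/3600 7303/1800 1181/270
54259/14400 5579/1500 24301/6000 31507/7200
141/40 8659/2400 9479/2400 359/80

Derivation:
After step 1:
  16/3 7/2 4 14/3
  15/4 17/5 19/5 9/2
  3 7/2 13/4 6
After step 2:
  151/36 487/120 479/120 79/18
  929/240 359/100 379/100 569/120
  41/12 263/80 331/80 55/12
After step 3:
  8729/2160 14251/3600 7303/1800 1181/270
  54259/14400 5579/1500 24301/6000 31507/7200
  141/40 8659/2400 9479/2400 359/80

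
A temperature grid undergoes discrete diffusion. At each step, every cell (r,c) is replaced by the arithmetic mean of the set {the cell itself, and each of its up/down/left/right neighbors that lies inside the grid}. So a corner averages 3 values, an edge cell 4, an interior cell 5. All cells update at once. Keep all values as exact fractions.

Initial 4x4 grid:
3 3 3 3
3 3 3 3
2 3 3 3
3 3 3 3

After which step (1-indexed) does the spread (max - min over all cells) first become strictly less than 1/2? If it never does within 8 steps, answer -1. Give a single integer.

Answer: 1

Derivation:
Step 1: max=3, min=8/3, spread=1/3
  -> spread < 1/2 first at step 1
Step 2: max=3, min=329/120, spread=31/120
Step 3: max=3, min=3029/1080, spread=211/1080
Step 4: max=3, min=307157/108000, spread=16843/108000
Step 5: max=26921/9000, min=2777357/972000, spread=130111/972000
Step 6: max=1612841/540000, min=83837633/29160000, spread=3255781/29160000
Step 7: max=1608893/540000, min=2524046309/874800000, spread=82360351/874800000
Step 8: max=289093559/97200000, min=75980683109/26244000000, spread=2074577821/26244000000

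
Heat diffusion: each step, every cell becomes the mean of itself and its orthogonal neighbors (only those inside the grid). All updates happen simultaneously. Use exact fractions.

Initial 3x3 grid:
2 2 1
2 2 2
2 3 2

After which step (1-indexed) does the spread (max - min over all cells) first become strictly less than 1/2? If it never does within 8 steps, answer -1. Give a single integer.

Step 1: max=7/3, min=5/3, spread=2/3
Step 2: max=547/240, min=31/18, spread=401/720
Step 3: max=4757/2160, min=2021/1080, spread=143/432
  -> spread < 1/2 first at step 3
Step 4: max=276679/129600, min=123277/64800, spread=1205/5184
Step 5: max=16442813/7776000, min=7586969/3888000, spread=10151/62208
Step 6: max=972982111/466560000, min=459766993/233280000, spread=85517/746496
Step 7: max=57980956517/27993600000, min=27864804821/13996800000, spread=720431/8957952
Step 8: max=3456829489399/1679616000000, min=1680998955637/839808000000, spread=6069221/107495424

Answer: 3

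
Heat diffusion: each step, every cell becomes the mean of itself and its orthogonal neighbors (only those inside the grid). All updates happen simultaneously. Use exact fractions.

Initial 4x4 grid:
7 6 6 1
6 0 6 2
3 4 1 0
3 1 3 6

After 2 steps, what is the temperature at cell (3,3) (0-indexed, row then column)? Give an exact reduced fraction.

Step 1: cell (3,3) = 3
Step 2: cell (3,3) = 8/3
Full grid after step 2:
  181/36 607/120 31/8 10/3
  281/60 359/100 86/25 21/8
  91/30 63/20 63/25 103/40
  109/36 289/120 113/40 8/3

Answer: 8/3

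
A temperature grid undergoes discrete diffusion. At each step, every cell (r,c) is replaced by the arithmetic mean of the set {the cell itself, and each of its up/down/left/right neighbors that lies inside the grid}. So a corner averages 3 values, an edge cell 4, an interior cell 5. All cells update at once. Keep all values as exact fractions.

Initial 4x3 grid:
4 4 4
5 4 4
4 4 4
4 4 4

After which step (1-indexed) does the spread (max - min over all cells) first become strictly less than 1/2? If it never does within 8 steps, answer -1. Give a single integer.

Answer: 1

Derivation:
Step 1: max=13/3, min=4, spread=1/3
  -> spread < 1/2 first at step 1
Step 2: max=511/120, min=4, spread=31/120
Step 3: max=4531/1080, min=4, spread=211/1080
Step 4: max=448897/108000, min=7247/1800, spread=14077/108000
Step 5: max=4028407/972000, min=435683/108000, spread=5363/48600
Step 6: max=120380809/29160000, min=242869/60000, spread=93859/1166400
Step 7: max=7208674481/1749600000, min=394136467/97200000, spread=4568723/69984000
Step 8: max=431684435629/104976000000, min=11845618889/2916000000, spread=8387449/167961600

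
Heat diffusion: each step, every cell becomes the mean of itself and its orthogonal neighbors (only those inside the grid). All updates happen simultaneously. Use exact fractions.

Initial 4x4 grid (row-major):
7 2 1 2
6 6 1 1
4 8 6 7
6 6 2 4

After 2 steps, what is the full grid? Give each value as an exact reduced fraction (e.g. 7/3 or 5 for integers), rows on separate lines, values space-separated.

After step 1:
  5 4 3/2 4/3
  23/4 23/5 3 11/4
  6 6 24/5 9/2
  16/3 11/2 9/2 13/3
After step 2:
  59/12 151/40 59/24 67/36
  427/80 467/100 333/100 139/48
  277/48 269/50 114/25 983/240
  101/18 16/3 287/60 40/9

Answer: 59/12 151/40 59/24 67/36
427/80 467/100 333/100 139/48
277/48 269/50 114/25 983/240
101/18 16/3 287/60 40/9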